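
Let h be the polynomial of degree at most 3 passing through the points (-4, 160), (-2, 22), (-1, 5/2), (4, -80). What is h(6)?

Write h(x) = ax^3 + bx^2 + cx + d. Substituting each data point gives a linear system:
  -64a + 16b - 4c + d = 160
  -8a + 4b - 2c + d = 22
  -a + b - c + d = 5/2
  64a + 16b + 4c + d = -80
Solving the system yields a = -2, b = 5/2, c = 2, d = 0.
So h(x) = -2x^3 + (5/2)x^2 + 2x.
Then h(6) = -330.

-330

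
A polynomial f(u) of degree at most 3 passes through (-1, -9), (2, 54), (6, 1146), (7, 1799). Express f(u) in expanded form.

f(u) = 5u^3 + u^2 + 5u

Using the Lagrange interpolation formula with nodes -1, 2, 6, 7:
  L_0(u) = (u - 2)(u - 6)(u - 7) / -168
  L_1(u) = (u + 1)(u - 6)(u - 7) / 60
  L_2(u) = (u + 1)(u - 2)(u - 7) / -28
  L_3(u) = (u + 1)(u - 2)(u - 6) / 40
Then f(u) = -9·L_0(u) + 54·L_1(u) + 1146·L_2(u) + 1799·L_3(u).
Expanding and collecting terms gives f(u) = 5u^3 + u^2 + 5u.
Check: f(-1) = -9. ✓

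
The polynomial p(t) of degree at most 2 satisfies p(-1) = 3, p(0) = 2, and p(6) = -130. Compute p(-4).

Using the Lagrange interpolation formula with nodes -1, 0, 6:
  L_0(t) = t(t - 6) / 7
  L_1(t) = (t + 1)(t - 6) / -6
  L_2(t) = (t + 1)t / 42
Then p(t) = 3·L_0(t) + 2·L_1(t) - 130·L_2(t).
Expanding and collecting terms gives p(t) = -3t^2 - 4t + 2.
Evaluating at t = -4: p(-4) = -30.

-30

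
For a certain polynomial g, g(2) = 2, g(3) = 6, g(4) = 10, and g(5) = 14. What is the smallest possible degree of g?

1

Forward differences of the values at s = 2, 3, 4, 5:
  g  : 2  6  10  14
  Δ  : 4  4  4
  Δ^2: 0  0
  Δ^3: 0
The first differences are constant (4) and nonzero, while all higher differences vanish, so the minimal degree is 1.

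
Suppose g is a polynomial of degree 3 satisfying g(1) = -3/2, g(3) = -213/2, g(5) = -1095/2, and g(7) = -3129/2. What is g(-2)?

Using the Lagrange interpolation formula with nodes 1, 3, 5, 7:
  L_0(s) = (s - 3)(s - 5)(s - 7) / -48
  L_1(s) = (s - 1)(s - 5)(s - 7) / 16
  L_2(s) = (s - 1)(s - 3)(s - 7) / -16
  L_3(s) = (s - 1)(s - 3)(s - 5) / 48
Then g(s) = -3/2·L_0(s) - 213/2·L_1(s) - 1095/2·L_2(s) - 3129/2·L_3(s).
Expanding and collecting terms gives g(s) = -5s³ + 3s² + (1/2)s.
Evaluating at s = -2: g(-2) = 51.

51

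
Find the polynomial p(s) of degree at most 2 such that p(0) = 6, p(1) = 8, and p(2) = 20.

Using the Lagrange interpolation formula with nodes 0, 1, 2:
  L_0(s) = (s - 1)(s - 2) / 2
  L_1(s) = s(s - 2) / -1
  L_2(s) = s(s - 1) / 2
Then p(s) = 6·L_0(s) + 8·L_1(s) + 20·L_2(s).
Expanding and collecting terms gives p(s) = 5s^2 - 3s + 6.
Check: p(2) = 20. ✓

p(s) = 5s^2 - 3s + 6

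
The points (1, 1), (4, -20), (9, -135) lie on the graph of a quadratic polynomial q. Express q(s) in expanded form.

q(s) = -2s^2 + 3s

Write q(s) = as^2 + bs + c. Substituting each data point gives a linear system:
  a + b + c = 1
  16a + 4b + c = -20
  81a + 9b + c = -135
Solving the system yields a = -2, b = 3, c = 0.
So q(s) = -2s² + 3s.
Check: q(1) = 1. ✓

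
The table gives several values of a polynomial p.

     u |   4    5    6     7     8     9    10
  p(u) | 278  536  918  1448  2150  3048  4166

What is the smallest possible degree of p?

3

Forward differences of the values at u = 4, 5, 6, 7, 8, 9, 10:
  p  : 278  536  918  1448  2150  3048  4166
  Δ  : 258  382  530  702  898  1118
  Δ^2: 124  148  172  196  220
  Δ^3: 24  24  24  24
  Δ^4: 0  0  0
  Δ^5: 0  0
  Δ^6: 0
The third differences are constant (24) and nonzero, while all higher differences vanish, so the minimal degree is 3.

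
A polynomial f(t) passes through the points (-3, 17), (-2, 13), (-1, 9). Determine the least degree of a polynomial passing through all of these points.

Forward differences of the values at t = -3, -2, -1:
  f  : 17  13  9
  Δ  : -4  -4
  Δ^2: 0
The first differences are constant (-4) and nonzero, while all higher differences vanish, so the minimal degree is 1.

1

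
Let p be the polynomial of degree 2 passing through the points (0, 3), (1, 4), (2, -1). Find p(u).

p(u) = -3u^2 + 4u + 3

Using the Lagrange interpolation formula with nodes 0, 1, 2:
  L_0(u) = (u - 1)(u - 2) / 2
  L_1(u) = u(u - 2) / -1
  L_2(u) = u(u - 1) / 2
Then p(u) = 3·L_0(u) + 4·L_1(u) - 1·L_2(u).
Expanding and collecting terms gives p(u) = -3u^2 + 4u + 3.
Check: p(2) = -1. ✓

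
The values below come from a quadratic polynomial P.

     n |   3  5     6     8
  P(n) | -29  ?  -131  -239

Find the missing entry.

The 3 known points determine the degree-2 polynomial uniquely.
Write P(n) = an^2 + bn + c. Substituting each data point gives a linear system:
  9a + 3b + c = -29
  36a + 6b + c = -131
  64a + 8b + c = -239
Solving the system yields a = -4, b = 2, c = 1.
So P(n) = -4n^2 + 2n + 1.
Then P(5) = -89.

-89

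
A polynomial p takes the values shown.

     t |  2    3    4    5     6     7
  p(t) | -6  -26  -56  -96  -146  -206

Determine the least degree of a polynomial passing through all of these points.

Forward differences of the values at t = 2, 3, 4, 5, 6, 7:
  p  : -6  -26  -56  -96  -146  -206
  Δ  : -20  -30  -40  -50  -60
  Δ^2: -10  -10  -10  -10
  Δ^3: 0  0  0
  Δ^4: 0  0
  Δ^5: 0
The second differences are constant (-10) and nonzero, while all higher differences vanish, so the minimal degree is 2.

2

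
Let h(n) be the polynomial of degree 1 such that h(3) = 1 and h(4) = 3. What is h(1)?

-3

Using the Lagrange interpolation formula with nodes 3, 4:
  L_0(n) = (n - 4) / -1
  L_1(n) = (n - 3) / 1
Then h(n) = 1·L_0(n) + 3·L_1(n).
Expanding and collecting terms gives h(n) = 2n - 5.
Evaluating at n = 1: h(1) = -3.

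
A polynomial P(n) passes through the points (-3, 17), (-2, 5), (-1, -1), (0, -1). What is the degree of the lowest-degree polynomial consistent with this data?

2

Forward differences of the values at n = -3, -2, -1, 0:
  P  : 17  5  -1  -1
  Δ  : -12  -6  0
  Δ^2: 6  6
  Δ^3: 0
The second differences are constant (6) and nonzero, while all higher differences vanish, so the minimal degree is 2.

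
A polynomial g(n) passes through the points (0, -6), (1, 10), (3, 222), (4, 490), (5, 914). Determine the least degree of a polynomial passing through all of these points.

3

Divided differences on the nodes 0, 1, 3, 4, 5:
  order 0: -6  10  222  490  914
  order 1: 16  106  268  424
  order 2: 30  54  78
  order 3: 6  6
  order 4: 0
The order-3 divided differences are all 6 (nonzero) and every higher order vanishes, so the data lies on a polynomial of degree exactly 3.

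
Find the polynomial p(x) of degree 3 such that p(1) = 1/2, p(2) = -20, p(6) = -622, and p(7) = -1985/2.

p(x) = -3x^3 + x^2 - (5/2)x + 5

Using the Lagrange interpolation formula with nodes 1, 2, 6, 7:
  L_0(x) = (x - 2)(x - 6)(x - 7) / -30
  L_1(x) = (x - 1)(x - 6)(x - 7) / 20
  L_2(x) = (x - 1)(x - 2)(x - 7) / -20
  L_3(x) = (x - 1)(x - 2)(x - 6) / 30
Then p(x) = 1/2·L_0(x) - 20·L_1(x) - 622·L_2(x) - 1985/2·L_3(x).
Expanding and collecting terms gives p(x) = -3x^3 + x^2 - (5/2)x + 5.
Check: p(6) = -622. ✓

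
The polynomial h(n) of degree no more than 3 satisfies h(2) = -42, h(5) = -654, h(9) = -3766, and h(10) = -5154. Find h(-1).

-6

Using the Lagrange interpolation formula with nodes 2, 5, 9, 10:
  L_0(n) = (n - 5)(n - 9)(n - 10) / -168
  L_1(n) = (n - 2)(n - 9)(n - 10) / 60
  L_2(n) = (n - 2)(n - 5)(n - 10) / -28
  L_3(n) = (n - 2)(n - 5)(n - 9) / 40
Then h(n) = -42·L_0(n) - 654·L_1(n) - 3766·L_2(n) - 5154·L_3(n).
Expanding and collecting terms gives h(n) = -5n^3 - 2n^2 + 5n - 4.
Evaluating at n = -1: h(-1) = -6.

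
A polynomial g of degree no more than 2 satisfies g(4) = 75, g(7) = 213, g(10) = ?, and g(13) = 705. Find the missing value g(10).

423

The 3 known points determine the degree-2 polynomial uniquely.
Write g(t) = at^2 + bt + c. Substituting each data point gives a linear system:
  16a + 4b + c = 75
  49a + 7b + c = 213
  169a + 13b + c = 705
Solving the system yields a = 4, b = 2, c = 3.
So g(t) = 4t^2 + 2t + 3.
Then g(10) = 423.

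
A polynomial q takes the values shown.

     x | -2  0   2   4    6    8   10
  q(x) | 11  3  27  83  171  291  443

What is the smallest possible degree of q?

2

Forward differences of the values at x = -2, 0, 2, 4, 6, 8, 10:
  q  : 11  3  27  83  171  291  443
  Δ  : -8  24  56  88  120  152
  Δ^2: 32  32  32  32  32
  Δ^3: 0  0  0  0
  Δ^4: 0  0  0
  Δ^5: 0  0
  Δ^6: 0
The second differences are constant (32) and nonzero, while all higher differences vanish, so the minimal degree is 2.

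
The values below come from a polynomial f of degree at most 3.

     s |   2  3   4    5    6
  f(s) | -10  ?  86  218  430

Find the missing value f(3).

16

On equispaced nodes a degree-3 polynomial has vanishing fourth forward difference, so
  f(2) - 4·f(3) + 6·f(4) - 4·f(5) + f(6) = 0.
Substituting the known values and solving for f(3):
  -4·f(3) = -64
  f(3) = 16.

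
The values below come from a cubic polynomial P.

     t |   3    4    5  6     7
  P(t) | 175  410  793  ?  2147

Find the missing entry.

On equispaced nodes a degree-3 polynomial has vanishing fourth forward difference, so
  P(3) - 4·P(4) + 6·P(5) - 4·P(6) + P(7) = 0.
Substituting the known values and solving for P(6):
  -4·P(6) = -5440
  P(6) = 1360.

1360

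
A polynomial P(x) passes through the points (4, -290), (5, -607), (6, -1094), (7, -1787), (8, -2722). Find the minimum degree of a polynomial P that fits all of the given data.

Forward differences of the values at x = 4, 5, 6, 7, 8:
  P  : -290  -607  -1094  -1787  -2722
  Δ  : -317  -487  -693  -935
  Δ^2: -170  -206  -242
  Δ^3: -36  -36
  Δ^4: 0
The third differences are constant (-36) and nonzero, while all higher differences vanish, so the minimal degree is 3.

3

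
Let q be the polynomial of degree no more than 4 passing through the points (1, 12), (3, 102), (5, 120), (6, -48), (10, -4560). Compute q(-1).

-6

Using the Lagrange interpolation formula with nodes 1, 3, 5, 6, 10:
  L_0(t) = (t - 3)(t - 5)(t - 6)(t - 10) / 360
  L_1(t) = (t - 1)(t - 5)(t - 6)(t - 10) / -84
  L_2(t) = (t - 1)(t - 3)(t - 6)(t - 10) / 40
  L_3(t) = (t - 1)(t - 3)(t - 5)(t - 10) / -60
  L_4(t) = (t - 1)(t - 3)(t - 5)(t - 6) / 1260
Then q(t) = 12·L_0(t) + 102·L_1(t) + 120·L_2(t) - 48·L_3(t) - 4560·L_4(t).
Expanding and collecting terms gives q(t) = -t⁴ + 5t³ + 4t² + 4t.
Evaluating at t = -1: q(-1) = -6.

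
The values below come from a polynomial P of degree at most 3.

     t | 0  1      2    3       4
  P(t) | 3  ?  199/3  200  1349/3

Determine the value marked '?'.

38/3

On equispaced nodes a degree-3 polynomial has vanishing fourth forward difference, so
  P(0) - 4·P(1) + 6·P(2) - 4·P(3) + P(4) = 0.
Substituting the known values and solving for P(1):
  -4·P(1) = -152/3
  P(1) = 38/3.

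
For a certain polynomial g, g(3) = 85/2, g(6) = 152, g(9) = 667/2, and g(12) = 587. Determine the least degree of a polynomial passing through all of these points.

2

Forward differences of the values at t = 3, 6, 9, 12:
  g  : 85/2  152  667/2  587
  Δ  : 219/2  363/2  507/2
  Δ^2: 72  72
  Δ^3: 0
The second differences are constant (72) and nonzero, while all higher differences vanish, so the minimal degree is 2.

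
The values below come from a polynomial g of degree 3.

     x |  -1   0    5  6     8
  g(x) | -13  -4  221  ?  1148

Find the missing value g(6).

The 4 known points determine the degree-3 polynomial uniquely.
Write g(x) = ax^3 + bx^2 + cx + d. Substituting each data point gives a linear system:
  -a + b - c + d = -13
  d = -4
  125a + 25b + 5c + d = 221
  512a + 64b + 8c + d = 1148
Solving the system yields a = 3, b = -6, c = 0, d = -4.
So g(x) = 3x^3 - 6x^2 - 4.
Then g(6) = 428.

428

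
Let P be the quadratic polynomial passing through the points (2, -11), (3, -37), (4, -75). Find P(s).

Write P(s) = as^2 + bs + c. Substituting each data point gives a linear system:
  4a + 2b + c = -11
  9a + 3b + c = -37
  16a + 4b + c = -75
Solving the system yields a = -6, b = 4, c = 5.
So P(s) = -6s^2 + 4s + 5.
Check: P(4) = -75. ✓

P(s) = -6s^2 + 4s + 5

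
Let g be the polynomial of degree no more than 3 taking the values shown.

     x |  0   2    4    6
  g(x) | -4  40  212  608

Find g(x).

g(x) = 2x^3 + 4x^2 + 6x - 4

Using the Lagrange interpolation formula with nodes 0, 2, 4, 6:
  L_0(x) = (x - 2)(x - 4)(x - 6) / -48
  L_1(x) = x(x - 4)(x - 6) / 16
  L_2(x) = x(x - 2)(x - 6) / -16
  L_3(x) = x(x - 2)(x - 4) / 48
Then g(x) = -4·L_0(x) + 40·L_1(x) + 212·L_2(x) + 608·L_3(x).
Expanding and collecting terms gives g(x) = 2x³ + 4x² + 6x - 4.
Check: g(6) = 608. ✓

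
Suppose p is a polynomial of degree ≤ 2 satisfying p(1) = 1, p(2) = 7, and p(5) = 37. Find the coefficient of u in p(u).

Write p(u) = au^2 + bu + c. Substituting each data point gives a linear system:
  a + b + c = 1
  4a + 2b + c = 7
  25a + 5b + c = 37
Solving the system yields a = 1, b = 3, c = -3.
So p(u) = u^2 + 3u - 3.
The coefficient of u is 3.

3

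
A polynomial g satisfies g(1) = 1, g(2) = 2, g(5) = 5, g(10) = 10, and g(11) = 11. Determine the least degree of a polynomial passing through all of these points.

Divided differences on the nodes 1, 2, 5, 10, 11:
  order 0: 1  2  5  10  11
  order 1: 1  1  1  1
  order 2: 0  0  0
  order 3: 0  0
  order 4: 0
The order-1 divided differences are all 1 (nonzero) and every higher order vanishes, so the data lies on a polynomial of degree exactly 1.

1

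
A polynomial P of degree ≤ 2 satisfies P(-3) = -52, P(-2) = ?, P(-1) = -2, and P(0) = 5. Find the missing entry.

-21

On equispaced nodes a degree-2 polynomial has vanishing third forward difference, so
  - P(-3) + 3·P(-2) - 3·P(-1) + P(0) = 0.
Substituting the known values and solving for P(-2):
  3·P(-2) = -63
  P(-2) = -21.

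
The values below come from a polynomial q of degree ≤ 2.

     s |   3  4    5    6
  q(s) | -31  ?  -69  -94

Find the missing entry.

-48

The 3 known points determine the degree-2 polynomial uniquely.
Write q(s) = as^2 + bs + c. Substituting each data point gives a linear system:
  9a + 3b + c = -31
  25a + 5b + c = -69
  36a + 6b + c = -94
Solving the system yields a = -2, b = -3, c = -4.
So q(s) = -2s² - 3s - 4.
Then q(4) = -48.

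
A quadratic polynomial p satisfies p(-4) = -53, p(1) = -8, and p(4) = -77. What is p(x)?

p(x) = -4x^2 - 3x - 1

Using the Lagrange interpolation formula with nodes -4, 1, 4:
  L_0(x) = (x - 1)(x - 4) / 40
  L_1(x) = (x + 4)(x - 4) / -15
  L_2(x) = (x + 4)(x - 1) / 24
Then p(x) = -53·L_0(x) - 8·L_1(x) - 77·L_2(x).
Expanding and collecting terms gives p(x) = -4x^2 - 3x - 1.
Check: p(1) = -8. ✓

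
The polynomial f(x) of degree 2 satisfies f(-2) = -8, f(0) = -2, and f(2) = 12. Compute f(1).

4

Using the Lagrange interpolation formula with nodes -2, 0, 2:
  L_0(x) = x(x - 2) / 8
  L_1(x) = (x + 2)(x - 2) / -4
  L_2(x) = (x + 2)x / 8
Then f(x) = -8·L_0(x) - 2·L_1(x) + 12·L_2(x).
Expanding and collecting terms gives f(x) = x^2 + 5x - 2.
Evaluating at x = 1: f(1) = 4.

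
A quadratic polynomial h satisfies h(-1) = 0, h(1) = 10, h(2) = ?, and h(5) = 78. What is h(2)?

The 3 known points determine the degree-2 polynomial uniquely.
Write h(s) = as^2 + bs + c. Substituting each data point gives a linear system:
  a - b + c = 0
  a + b + c = 10
  25a + 5b + c = 78
Solving the system yields a = 2, b = 5, c = 3.
So h(s) = 2s^2 + 5s + 3.
Then h(2) = 21.

21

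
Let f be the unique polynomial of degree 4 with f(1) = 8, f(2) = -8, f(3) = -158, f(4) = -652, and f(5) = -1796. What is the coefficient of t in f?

0

Write f(t) = at^4 + bt^3 + ct^2 + dt + e. Substituting each data point gives a linear system:
  a + b + c + d + e = 8
  16a + 8b + 4c + 2d + e = -8
  81a + 27b + 9c + 3d + e = -158
  256a + 64b + 16c + 4d + e = -652
  625a + 125b + 25c + 5d + e = -1796
Solving the system yields a = -4, b = 5, c = 3, d = 0, e = 4.
So f(t) = -4t^4 + 5t^3 + 3t^2 + 4.
The coefficient of t is 0.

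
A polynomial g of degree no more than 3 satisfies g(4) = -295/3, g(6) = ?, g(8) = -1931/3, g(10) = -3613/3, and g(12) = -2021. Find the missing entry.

On equispaced nodes a degree-3 polynomial has vanishing fourth forward difference, so
  g(4) - 4·g(6) + 6·g(8) - 4·g(10) + g(12) = 0.
Substituting the known values and solving for g(6):
  -4·g(6) = 1164
  g(6) = -291.

-291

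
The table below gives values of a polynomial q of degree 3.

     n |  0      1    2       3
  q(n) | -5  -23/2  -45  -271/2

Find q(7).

-3335/2

Write q(n) = an^3 + bn^2 + cn + d. Substituting each data point gives a linear system:
  d = -5
  a + b + c + d = -23/2
  8a + 4b + 2c + d = -45
  27a + 9b + 3c + d = -271/2
Solving the system yields a = -5, b = 3/2, c = -3, d = -5.
So q(n) = -5n³ + (3/2)n² - 3n - 5.
Then q(7) = -3335/2.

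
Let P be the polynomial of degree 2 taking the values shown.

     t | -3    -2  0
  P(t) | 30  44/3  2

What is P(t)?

P(t) = 3t^2 - (1/3)t + 2

Write P(t) = at^2 + bt + c. Substituting each data point gives a linear system:
  9a - 3b + c = 30
  4a - 2b + c = 44/3
  c = 2
Solving the system yields a = 3, b = -1/3, c = 2.
So P(t) = 3t^2 - (1/3)t + 2.
Check: P(-2) = 44/3. ✓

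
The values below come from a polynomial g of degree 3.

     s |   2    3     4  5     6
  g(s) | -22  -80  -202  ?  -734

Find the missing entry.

The 4 known points determine the degree-3 polynomial uniquely.
Write g(s) = as^3 + bs^2 + cs + d. Substituting each data point gives a linear system:
  8a + 4b + 2c + d = -22
  27a + 9b + 3c + d = -80
  64a + 16b + 4c + d = -202
  216a + 36b + 6c + d = -734
Solving the system yields a = -4, b = 4, c = -2, d = -2.
So g(s) = -4s³ + 4s² - 2s - 2.
Then g(5) = -412.

-412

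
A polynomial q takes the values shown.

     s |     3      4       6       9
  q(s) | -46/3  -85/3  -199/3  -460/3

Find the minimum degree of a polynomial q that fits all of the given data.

2

Divided differences on the nodes 3, 4, 6, 9:
  order 0: -46/3  -85/3  -199/3  -460/3
  order 1: -13  -19  -29
  order 2: -2  -2
  order 3: 0
The order-2 divided differences are all -2 (nonzero) and every higher order vanishes, so the data lies on a polynomial of degree exactly 2.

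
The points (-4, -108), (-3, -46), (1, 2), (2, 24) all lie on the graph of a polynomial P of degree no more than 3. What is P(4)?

164

Using the Lagrange interpolation formula with nodes -4, -3, 1, 2:
  L_0(t) = (t + 3)(t - 1)(t - 2) / -30
  L_1(t) = (t + 4)(t - 1)(t - 2) / 20
  L_2(t) = (t + 4)(t + 3)(t - 2) / -20
  L_3(t) = (t + 4)(t + 3)(t - 1) / 30
Then P(t) = -108·L_0(t) - 46·L_1(t) + 2·L_2(t) + 24·L_3(t).
Expanding and collecting terms gives P(t) = 2t^3 + 2t^2 + 2t - 4.
Evaluating at t = 4: P(4) = 164.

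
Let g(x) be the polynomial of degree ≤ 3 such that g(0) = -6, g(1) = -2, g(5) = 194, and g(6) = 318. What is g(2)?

14

Using the Lagrange interpolation formula with nodes 0, 1, 5, 6:
  L_0(x) = (x - 1)(x - 5)(x - 6) / -30
  L_1(x) = x(x - 5)(x - 6) / 20
  L_2(x) = x(x - 1)(x - 6) / -20
  L_3(x) = x(x - 1)(x - 5) / 30
Then g(x) = -6·L_0(x) - 2·L_1(x) + 194·L_2(x) + 318·L_3(x).
Expanding and collecting terms gives g(x) = x^3 + 3x^2 - 6.
Evaluating at x = 2: g(2) = 14.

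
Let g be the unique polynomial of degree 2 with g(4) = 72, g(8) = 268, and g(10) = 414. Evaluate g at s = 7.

Using the Lagrange interpolation formula with nodes 4, 8, 10:
  L_0(s) = (s - 8)(s - 10) / 24
  L_1(s) = (s - 4)(s - 10) / -8
  L_2(s) = (s - 4)(s - 8) / 12
Then g(s) = 72·L_0(s) + 268·L_1(s) + 414·L_2(s).
Expanding and collecting terms gives g(s) = 4s² + s + 4.
Evaluating at s = 7: g(7) = 207.

207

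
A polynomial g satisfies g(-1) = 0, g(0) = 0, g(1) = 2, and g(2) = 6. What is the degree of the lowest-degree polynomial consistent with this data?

Forward differences of the values at x = -1, 0, 1, 2:
  g  : 0  0  2  6
  Δ  : 0  2  4
  Δ^2: 2  2
  Δ^3: 0
The second differences are constant (2) and nonzero, while all higher differences vanish, so the minimal degree is 2.

2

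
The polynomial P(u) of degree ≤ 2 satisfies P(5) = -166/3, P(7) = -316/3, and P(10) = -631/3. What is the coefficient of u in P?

-1

Write P(u) = au^2 + bu + c. Substituting each data point gives a linear system:
  25a + 5b + c = -166/3
  49a + 7b + c = -316/3
  100a + 10b + c = -631/3
Solving the system yields a = -2, b = -1, c = -1/3.
So P(u) = -2u^2 - u - 1/3.
The coefficient of u is -1.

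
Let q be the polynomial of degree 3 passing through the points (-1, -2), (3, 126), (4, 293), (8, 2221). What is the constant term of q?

-3

Write q(n) = an^3 + bn^2 + cn + d. Substituting each data point gives a linear system:
  -a + b - c + d = -2
  27a + 9b + 3c + d = 126
  64a + 16b + 4c + d = 293
  512a + 64b + 8c + d = 2221
Solving the system yields a = 4, b = 3, c = -2, d = -3.
So q(n) = 4n^3 + 3n^2 - 2n - 3.
The constant term is -3.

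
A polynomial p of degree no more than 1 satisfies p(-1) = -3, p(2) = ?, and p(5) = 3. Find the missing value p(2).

On equispaced nodes a degree-1 polynomial has vanishing second forward difference, so
  p(-1) - 2·p(2) + p(5) = 0.
Substituting the known values and solving for p(2):
  -2·p(2) = 0
  p(2) = 0.

0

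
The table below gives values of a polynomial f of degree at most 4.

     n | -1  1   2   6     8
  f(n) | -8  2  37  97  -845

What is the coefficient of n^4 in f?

-1

Write f(n) = an^4 + bn^3 + cn^2 + dn + e. Substituting each data point gives a linear system:
  a - b + c - d + e = -8
  a + b + c + d + e = 2
  16a + 8b + 4c + 2d + e = 37
  1296a + 216b + 36c + 6d + e = 97
  4096a + 512b + 64c + 8d + e = -845
Solving the system yields a = -1, b = 6, c = 3, d = -1, e = -5.
So f(n) = -n⁴ + 6n³ + 3n² - n - 5.
The leading coefficient is -1.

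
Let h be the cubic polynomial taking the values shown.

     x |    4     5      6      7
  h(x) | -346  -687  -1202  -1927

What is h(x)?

Using the Lagrange interpolation formula with nodes 4, 5, 6, 7:
  L_0(x) = (x - 5)(x - 6)(x - 7) / -6
  L_1(x) = (x - 4)(x - 6)(x - 7) / 2
  L_2(x) = (x - 4)(x - 5)(x - 7) / -2
  L_3(x) = (x - 4)(x - 5)(x - 6) / 6
Then h(x) = -346·L_0(x) - 687·L_1(x) - 1202·L_2(x) - 1927·L_3(x).
Expanding and collecting terms gives h(x) = -6x^3 + 3x^2 - 2x - 2.
Check: h(5) = -687. ✓

h(x) = -6x^3 + 3x^2 - 2x - 2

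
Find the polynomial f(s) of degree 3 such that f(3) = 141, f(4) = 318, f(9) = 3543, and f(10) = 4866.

Using the Lagrange interpolation formula with nodes 3, 4, 9, 10:
  L_0(s) = (s - 4)(s - 9)(s - 10) / -42
  L_1(s) = (s - 3)(s - 9)(s - 10) / 30
  L_2(s) = (s - 3)(s - 4)(s - 10) / -30
  L_3(s) = (s - 3)(s - 4)(s - 9) / 42
Then f(s) = 141·L_0(s) + 318·L_1(s) + 3543·L_2(s) + 4866·L_3(s).
Expanding and collecting terms gives f(s) = 5s^3 - 2s^2 + 6s + 6.
Check: f(9) = 3543. ✓

f(s) = 5s^3 - 2s^2 + 6s + 6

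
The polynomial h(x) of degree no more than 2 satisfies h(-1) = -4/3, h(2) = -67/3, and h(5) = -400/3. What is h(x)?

Write h(x) = ax^2 + bx + c. Substituting each data point gives a linear system:
  a - b + c = -4/3
  4a + 2b + c = -67/3
  25a + 5b + c = -400/3
Solving the system yields a = -5, b = -2, c = 5/3.
So h(x) = -5x^2 - 2x + 5/3.
Check: h(-1) = -4/3. ✓

h(x) = -5x^2 - 2x + 5/3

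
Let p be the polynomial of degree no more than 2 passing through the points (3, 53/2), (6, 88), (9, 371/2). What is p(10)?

226

Using the Lagrange interpolation formula with nodes 3, 6, 9:
  L_0(x) = (x - 6)(x - 9) / 18
  L_1(x) = (x - 3)(x - 9) / -9
  L_2(x) = (x - 3)(x - 6) / 18
Then p(x) = 53/2·L_0(x) + 88·L_1(x) + 371/2·L_2(x).
Expanding and collecting terms gives p(x) = 2x^2 + (5/2)x + 1.
Evaluating at x = 10: p(10) = 226.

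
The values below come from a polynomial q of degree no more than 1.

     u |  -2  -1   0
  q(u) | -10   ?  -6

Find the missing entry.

-8

On equispaced nodes a degree-1 polynomial has vanishing second forward difference, so
  q(-2) - 2·q(-1) + q(0) = 0.
Substituting the known values and solving for q(-1):
  -2·q(-1) = 16
  q(-1) = -8.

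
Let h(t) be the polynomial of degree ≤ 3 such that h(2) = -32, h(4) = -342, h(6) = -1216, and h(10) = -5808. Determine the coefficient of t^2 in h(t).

Write h(t) = at^3 + bt^2 + ct + d. Substituting each data point gives a linear system:
  8a + 4b + 2c + d = -32
  64a + 16b + 4c + d = -342
  216a + 36b + 6c + d = -1216
  1000a + 100b + 10c + d = -5808
Solving the system yields a = -6, b = 3/2, c = 4, d = 2.
So h(t) = -6t³ + (3/2)t² + 4t + 2.
The coefficient of t^2 is 3/2.

3/2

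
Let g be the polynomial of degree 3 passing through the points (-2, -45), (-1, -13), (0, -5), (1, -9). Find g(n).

Write g(n) = an^3 + bn^2 + cn + d. Substituting each data point gives a linear system:
  -8a + 4b - 2c + d = -45
  -a + b - c + d = -13
  d = -5
  a + b + c + d = -9
Solving the system yields a = 2, b = -6, c = 0, d = -5.
So g(n) = 2n³ - 6n² - 5.
Check: g(-2) = -45. ✓

g(n) = 2n^3 - 6n^2 - 5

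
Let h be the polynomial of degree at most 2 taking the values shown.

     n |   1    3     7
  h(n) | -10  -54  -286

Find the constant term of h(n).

-6

Write h(n) = an^2 + bn + c. Substituting each data point gives a linear system:
  a + b + c = -10
  9a + 3b + c = -54
  49a + 7b + c = -286
Solving the system yields a = -6, b = 2, c = -6.
So h(n) = -6n^2 + 2n - 6.
The constant term is -6.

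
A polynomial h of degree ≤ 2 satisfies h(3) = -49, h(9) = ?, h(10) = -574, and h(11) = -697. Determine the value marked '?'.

The 3 known points determine the degree-2 polynomial uniquely.
Write h(x) = ax^2 + bx + c. Substituting each data point gives a linear system:
  9a + 3b + c = -49
  100a + 10b + c = -574
  121a + 11b + c = -697
Solving the system yields a = -6, b = 3, c = -4.
So h(x) = -6x^2 + 3x - 4.
Then h(9) = -463.

-463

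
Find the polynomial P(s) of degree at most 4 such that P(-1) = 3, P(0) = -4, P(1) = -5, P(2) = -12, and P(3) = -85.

Write P(s) = as^4 + bs^3 + cs^2 + ds + e. Substituting each data point gives a linear system:
  a - b + c - d + e = 3
  e = -4
  a + b + c + d + e = -5
  16a + 8b + 4c + 2d + e = -12
  81a + 27b + 9c + 3d + e = -85
Solving the system yields a = -2, b = 2, c = 5, d = -6, e = -4.
So P(s) = -2s^4 + 2s^3 + 5s^2 - 6s - 4.
Check: P(0) = -4. ✓

P(s) = -2s^4 + 2s^3 + 5s^2 - 6s - 4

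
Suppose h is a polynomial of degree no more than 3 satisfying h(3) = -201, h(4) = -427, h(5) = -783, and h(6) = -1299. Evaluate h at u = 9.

Forward differences of the values at u = 3, 4, 5, 6:
  h  : -201  -427  -783  -1299
  Δ  : -226  -356  -516
  Δ^2: -130  -160
  Δ^3: -30
The third differences are constant, confirming degree 3.
Interpolating (Newton forward form) and evaluating at u = 9 gives h(9) = -4107.

-4107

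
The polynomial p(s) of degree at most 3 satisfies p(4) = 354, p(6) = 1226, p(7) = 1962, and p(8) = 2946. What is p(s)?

Write p(s) = as^3 + bs^2 + cs + d. Substituting each data point gives a linear system:
  64a + 16b + 4c + d = 354
  216a + 36b + 6c + d = 1226
  343a + 49b + 7c + d = 1962
  512a + 64b + 8c + d = 2946
Solving the system yields a = 6, b = -2, c = 0, d = 2.
So p(s) = 6s³ - 2s² + 2.
Check: p(4) = 354. ✓

p(s) = 6s^3 - 2s^2 + 2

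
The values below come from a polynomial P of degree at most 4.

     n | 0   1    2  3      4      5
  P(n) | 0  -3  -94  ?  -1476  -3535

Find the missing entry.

The 5 known points determine the degree-4 polynomial uniquely.
Write P(n) = an^4 + bn^3 + cn^2 + dn + e. Substituting each data point gives a linear system:
  e = 0
  a + b + c + d + e = -3
  16a + 8b + 4c + 2d + e = -94
  256a + 64b + 16c + 4d + e = -1476
  625a + 125b + 25c + 5d + e = -3535
Solving the system yields a = -5, b = -4, c = 3, d = 3, e = 0.
So P(n) = -5n^4 - 4n^3 + 3n^2 + 3n.
Then P(3) = -477.

-477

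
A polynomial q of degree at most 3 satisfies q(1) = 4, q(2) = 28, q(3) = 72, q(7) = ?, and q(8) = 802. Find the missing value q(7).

The 4 known points determine the degree-3 polynomial uniquely.
Write q(u) = au^3 + bu^2 + cu + d. Substituting each data point gives a linear system:
  a + b + c + d = 4
  8a + 4b + 2c + d = 28
  27a + 9b + 3c + d = 72
  512a + 64b + 8c + d = 802
Solving the system yields a = 1, b = 4, c = 5, d = -6.
So q(u) = u^3 + 4u^2 + 5u - 6.
Then q(7) = 568.

568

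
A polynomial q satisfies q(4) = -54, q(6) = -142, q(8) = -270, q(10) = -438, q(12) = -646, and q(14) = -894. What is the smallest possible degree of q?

Forward differences of the values at t = 4, 6, 8, 10, 12, 14:
  q  : -54  -142  -270  -438  -646  -894
  Δ  : -88  -128  -168  -208  -248
  Δ^2: -40  -40  -40  -40
  Δ^3: 0  0  0
  Δ^4: 0  0
  Δ^5: 0
The second differences are constant (-40) and nonzero, while all higher differences vanish, so the minimal degree is 2.

2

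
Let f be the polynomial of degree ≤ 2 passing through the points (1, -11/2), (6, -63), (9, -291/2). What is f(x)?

Using the Lagrange interpolation formula with nodes 1, 6, 9:
  L_0(x) = (x - 6)(x - 9) / 40
  L_1(x) = (x - 1)(x - 9) / -15
  L_2(x) = (x - 1)(x - 6) / 24
Then f(x) = -11/2·L_0(x) - 63·L_1(x) - 291/2·L_2(x).
Expanding and collecting terms gives f(x) = -2x^2 + (5/2)x - 6.
Check: f(1) = -11/2. ✓

f(x) = -2x^2 + (5/2)x - 6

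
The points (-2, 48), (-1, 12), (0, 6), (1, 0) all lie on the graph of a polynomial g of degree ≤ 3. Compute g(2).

-36

Forward differences of the values at x = -2, -1, 0, 1:
  g  : 48  12  6  0
  Δ  : -36  -6  -6
  Δ^2: 30  0
  Δ^3: -30
The third differences are constant, confirming degree 3.
Interpolating (Newton forward form) and evaluating at x = 2 gives g(2) = -36.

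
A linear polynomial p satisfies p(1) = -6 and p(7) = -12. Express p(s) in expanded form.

Using the Lagrange interpolation formula with nodes 1, 7:
  L_0(s) = (s - 7) / -6
  L_1(s) = (s - 1) / 6
Then p(s) = -6·L_0(s) - 12·L_1(s).
Expanding and collecting terms gives p(s) = -s - 5.
Check: p(1) = -6. ✓

p(s) = -s - 5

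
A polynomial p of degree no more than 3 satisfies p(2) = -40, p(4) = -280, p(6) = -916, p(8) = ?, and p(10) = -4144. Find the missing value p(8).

The 4 known points determine the degree-3 polynomial uniquely.
Write p(s) = as^3 + bs^2 + cs + d. Substituting each data point gives a linear system:
  8a + 4b + 2c + d = -40
  64a + 16b + 4c + d = -280
  216a + 36b + 6c + d = -916
  1000a + 100b + 10c + d = -4144
Solving the system yields a = -4, b = -3/2, c = 1, d = -4.
So p(s) = -4s^3 - (3/2)s^2 + s - 4.
Then p(8) = -2140.

-2140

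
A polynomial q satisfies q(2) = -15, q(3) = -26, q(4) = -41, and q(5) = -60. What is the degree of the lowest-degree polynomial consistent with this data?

2

Forward differences of the values at u = 2, 3, 4, 5:
  q  : -15  -26  -41  -60
  Δ  : -11  -15  -19
  Δ^2: -4  -4
  Δ^3: 0
The second differences are constant (-4) and nonzero, while all higher differences vanish, so the minimal degree is 2.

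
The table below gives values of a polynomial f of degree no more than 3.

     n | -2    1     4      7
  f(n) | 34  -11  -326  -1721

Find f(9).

Write f(n) = an^3 + bn^2 + cn + d. Substituting each data point gives a linear system:
  -8a + 4b - 2c + d = 34
  a + b + c + d = -11
  64a + 16b + 4c + d = -326
  343a + 49b + 7c + d = -1721
Solving the system yields a = -5, b = 0, c = 0, d = -6.
So f(n) = -5n^3 - 6.
Then f(9) = -3651.

-3651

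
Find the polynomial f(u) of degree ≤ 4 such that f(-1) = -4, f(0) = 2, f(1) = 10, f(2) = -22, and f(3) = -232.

Write f(u) = au^4 + bu^3 + cu^2 + du + e. Substituting each data point gives a linear system:
  a - b + c - d + e = -4
  e = 2
  a + b + c + d + e = 10
  16a + 8b + 4c + 2d + e = -22
  81a + 27b + 9c + 3d + e = -232
Solving the system yields a = -4, b = 1, c = 5, d = 6, e = 2.
So f(u) = -4u⁴ + u³ + 5u² + 6u + 2.
Check: f(0) = 2. ✓

f(u) = -4u^4 + u^3 + 5u^2 + 6u + 2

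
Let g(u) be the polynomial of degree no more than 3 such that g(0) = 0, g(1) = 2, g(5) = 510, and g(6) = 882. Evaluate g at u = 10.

4070

Using the Lagrange interpolation formula with nodes 0, 1, 5, 6:
  L_0(u) = (u - 1)(u - 5)(u - 6) / -30
  L_1(u) = u(u - 5)(u - 6) / 20
  L_2(u) = u(u - 1)(u - 6) / -20
  L_3(u) = u(u - 1)(u - 5) / 30
Then g(u) = 0·L_0(u) + 2·L_1(u) + 510·L_2(u) + 882·L_3(u).
Expanding and collecting terms gives g(u) = 4u³ + u² - 3u.
Evaluating at u = 10: g(10) = 4070.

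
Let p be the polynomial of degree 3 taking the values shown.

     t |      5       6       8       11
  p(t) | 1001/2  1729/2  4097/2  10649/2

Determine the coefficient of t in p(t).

0

Write p(t) = at^3 + bt^2 + ct + d. Substituting each data point gives a linear system:
  125a + 25b + 5c + d = 1001/2
  216a + 36b + 6c + d = 1729/2
  512a + 64b + 8c + d = 4097/2
  1331a + 121b + 11c + d = 10649/2
Solving the system yields a = 4, b = 0, c = 0, d = 1/2.
So p(t) = 4t^3 + 1/2.
The coefficient of t is 0.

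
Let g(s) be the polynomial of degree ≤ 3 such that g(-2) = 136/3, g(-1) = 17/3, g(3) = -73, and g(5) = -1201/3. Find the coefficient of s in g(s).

Write g(s) = as^3 + bs^2 + cs + d. Substituting each data point gives a linear system:
  -8a + 4b - 2c + d = 136/3
  -a + b - c + d = 17/3
  27a + 9b + 3c + d = -73
  125a + 25b + 5c + d = -1201/3
Solving the system yields a = -4, b = 4, c = 1/3, d = -2.
So g(s) = -4s³ + 4s² + (1/3)s - 2.
The coefficient of s is 1/3.

1/3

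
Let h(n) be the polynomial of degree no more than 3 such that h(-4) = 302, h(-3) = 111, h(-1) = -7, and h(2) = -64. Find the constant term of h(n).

-6

Write h(n) = an^3 + bn^2 + cn + d. Substituting each data point gives a linear system:
  -64a + 16b - 4c + d = 302
  -27a + 9b - 3c + d = 111
  -a + b - c + d = -7
  8a + 4b + 2c + d = -64
Solving the system yields a = -6, b = -4, c = 3, d = -6.
So h(n) = -6n^3 - 4n^2 + 3n - 6.
The constant term is -6.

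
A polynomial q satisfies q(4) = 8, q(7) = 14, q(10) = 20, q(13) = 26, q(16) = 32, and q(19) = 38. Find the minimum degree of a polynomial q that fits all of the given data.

1

Forward differences of the values at u = 4, 7, 10, 13, 16, 19:
  q  : 8  14  20  26  32  38
  Δ  : 6  6  6  6  6
  Δ^2: 0  0  0  0
  Δ^3: 0  0  0
  Δ^4: 0  0
  Δ^5: 0
The first differences are constant (6) and nonzero, while all higher differences vanish, so the minimal degree is 1.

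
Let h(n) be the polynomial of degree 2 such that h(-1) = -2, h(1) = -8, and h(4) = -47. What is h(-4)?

Write h(n) = an^2 + bn + c. Substituting each data point gives a linear system:
  a - b + c = -2
  a + b + c = -8
  16a + 4b + c = -47
Solving the system yields a = -2, b = -3, c = -3.
So h(n) = -2n² - 3n - 3.
Then h(-4) = -23.

-23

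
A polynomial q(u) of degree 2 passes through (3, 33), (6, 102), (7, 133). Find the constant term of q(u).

Write q(u) = au^2 + bu + c. Substituting each data point gives a linear system:
  9a + 3b + c = 33
  36a + 6b + c = 102
  49a + 7b + c = 133
Solving the system yields a = 2, b = 5, c = 0.
So q(u) = 2u^2 + 5u.
The constant term is 0.

0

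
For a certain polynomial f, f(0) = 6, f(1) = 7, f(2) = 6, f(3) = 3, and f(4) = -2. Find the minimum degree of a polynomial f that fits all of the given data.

Forward differences of the values at x = 0, 1, 2, 3, 4:
  f  : 6  7  6  3  -2
  Δ  : 1  -1  -3  -5
  Δ^2: -2  -2  -2
  Δ^3: 0  0
  Δ^4: 0
The second differences are constant (-2) and nonzero, while all higher differences vanish, so the minimal degree is 2.

2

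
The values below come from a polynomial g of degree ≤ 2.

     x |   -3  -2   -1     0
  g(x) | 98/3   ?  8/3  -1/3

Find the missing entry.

41/3

On equispaced nodes a degree-2 polynomial has vanishing third forward difference, so
  - g(-3) + 3·g(-2) - 3·g(-1) + g(0) = 0.
Substituting the known values and solving for g(-2):
  3·g(-2) = 41
  g(-2) = 41/3.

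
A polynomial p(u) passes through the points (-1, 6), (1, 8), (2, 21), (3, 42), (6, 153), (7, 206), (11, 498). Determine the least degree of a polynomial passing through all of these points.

Divided differences on the nodes -1, 1, 2, 3, 6, 7, 11:
  order 0: 6  8  21  42  153  206  498
  order 1: 1  13  21  37  53  73
  order 2: 4  4  4  4  4
  order 3: 0  0  0  0
  order 4: 0  0  0
  order 5: 0  0
  order 6: 0
The order-2 divided differences are all 4 (nonzero) and every higher order vanishes, so the data lies on a polynomial of degree exactly 2.

2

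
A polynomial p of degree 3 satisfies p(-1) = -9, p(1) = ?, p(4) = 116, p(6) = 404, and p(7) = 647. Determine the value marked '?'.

The 4 known points determine the degree-3 polynomial uniquely.
Write p(s) = as^3 + bs^2 + cs + d. Substituting each data point gives a linear system:
  -a + b - c + d = -9
  64a + 16b + 4c + d = 116
  216a + 36b + 6c + d = 404
  343a + 49b + 7c + d = 647
Solving the system yields a = 2, b = -1, c = 2, d = -4.
So p(s) = 2s^3 - s^2 + 2s - 4.
Then p(1) = -1.

-1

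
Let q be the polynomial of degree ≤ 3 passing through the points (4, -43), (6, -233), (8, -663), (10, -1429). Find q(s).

Write q(s) = as^3 + bs^2 + cs + d. Substituting each data point gives a linear system:
  64a + 16b + 4c + d = -43
  216a + 36b + 6c + d = -233
  512a + 64b + 8c + d = -663
  1000a + 100b + 10c + d = -1429
Solving the system yields a = -2, b = 6, c = -3, d = 1.
So q(s) = -2s³ + 6s² - 3s + 1.
Check: q(8) = -663. ✓

q(s) = -2s^3 + 6s^2 - 3s + 1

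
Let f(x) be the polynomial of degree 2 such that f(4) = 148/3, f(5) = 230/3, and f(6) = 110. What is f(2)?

Forward differences of the values at x = 4, 5, 6:
  f  : 148/3  230/3  110
  Δ  : 82/3  100/3
  Δ^2: 6
The second differences are constant, confirming degree 2.
Interpolating (Newton forward form) and evaluating at x = 2 gives f(2) = 38/3.

38/3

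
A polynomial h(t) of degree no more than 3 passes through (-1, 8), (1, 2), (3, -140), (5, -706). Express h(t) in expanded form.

Write h(t) = at^3 + bt^2 + ct + d. Substituting each data point gives a linear system:
  -a + b - c + d = 8
  a + b + c + d = 2
  27a + 9b + 3c + d = -140
  125a + 25b + 5c + d = -706
Solving the system yields a = -6, b = 1, c = 3, d = 4.
So h(t) = -6t^3 + t^2 + 3t + 4.
Check: h(1) = 2. ✓

h(t) = -6t^3 + t^2 + 3t + 4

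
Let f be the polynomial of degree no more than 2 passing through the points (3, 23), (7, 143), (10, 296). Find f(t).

f(t) = 3t^2 - 4

Write f(t) = at^2 + bt + c. Substituting each data point gives a linear system:
  9a + 3b + c = 23
  49a + 7b + c = 143
  100a + 10b + c = 296
Solving the system yields a = 3, b = 0, c = -4.
So f(t) = 3t^2 - 4.
Check: f(3) = 23. ✓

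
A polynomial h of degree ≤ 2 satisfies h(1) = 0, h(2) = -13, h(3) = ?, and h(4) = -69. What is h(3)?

The 3 known points determine the degree-2 polynomial uniquely.
Write h(x) = ax^2 + bx + c. Substituting each data point gives a linear system:
  a + b + c = 0
  4a + 2b + c = -13
  16a + 4b + c = -69
Solving the system yields a = -5, b = 2, c = 3.
So h(x) = -5x^2 + 2x + 3.
Then h(3) = -36.

-36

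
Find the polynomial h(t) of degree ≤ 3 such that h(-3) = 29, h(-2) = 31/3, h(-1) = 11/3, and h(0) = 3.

h(t) = -t^3 + (1/3)t + 3

Using the Lagrange interpolation formula with nodes -3, -2, -1, 0:
  L_0(t) = (t + 2)(t + 1)t / -6
  L_1(t) = (t + 3)(t + 1)t / 2
  L_2(t) = (t + 3)(t + 2)t / -2
  L_3(t) = (t + 3)(t + 2)(t + 1) / 6
Then h(t) = 29·L_0(t) + 31/3·L_1(t) + 11/3·L_2(t) + 3·L_3(t).
Expanding and collecting terms gives h(t) = -t³ + (1/3)t + 3.
Check: h(-1) = 11/3. ✓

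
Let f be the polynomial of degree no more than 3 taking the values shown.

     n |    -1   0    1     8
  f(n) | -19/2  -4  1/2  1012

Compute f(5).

Write f(n) = an^3 + bn^2 + cn + d. Substituting each data point gives a linear system:
  -a + b - c + d = -19/2
  d = -4
  a + b + c + d = 1/2
  512a + 64b + 8c + d = 1012
Solving the system yields a = 2, b = -1/2, c = 3, d = -4.
So f(n) = 2n³ - (1/2)n² + 3n - 4.
Then f(5) = 497/2.

497/2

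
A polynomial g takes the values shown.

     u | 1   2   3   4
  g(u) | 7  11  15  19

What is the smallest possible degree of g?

1

Divided differences on the nodes 1, 2, 3, 4:
  order 0: 7  11  15  19
  order 1: 4  4  4
  order 2: 0  0
  order 3: 0
The order-1 divided differences are all 4 (nonzero) and every higher order vanishes, so the data lies on a polynomial of degree exactly 1.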